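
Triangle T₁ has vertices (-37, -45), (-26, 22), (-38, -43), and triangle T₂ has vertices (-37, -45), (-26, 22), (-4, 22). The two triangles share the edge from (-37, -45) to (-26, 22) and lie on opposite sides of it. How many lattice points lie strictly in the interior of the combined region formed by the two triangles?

The union is the simple quadrilateral with vertices (-37, -45), (-38, -43), (-26, 22), (-4, 22) in order.
The shoelace formula gives twice the area as |[(-37)·(-43) − (-38)·(-45)] + [(-38)·22 − (-26)·(-43)] + [(-26)·22 − (-4)·22] + [(-4)·(-45) − (-37)·22]| = 1563, so the area is 781.5.
The number of boundary lattice points is Σ gcd(|Δx|,|Δy|) = gcd(1,2) + gcd(12,65) + gcd(22,0) + gcd(33,67) = 1+1+22+1 = 25.
By Pick's theorem I = A − B/2 + 1 = 781.5 − 25/2 + 1 = 770.

770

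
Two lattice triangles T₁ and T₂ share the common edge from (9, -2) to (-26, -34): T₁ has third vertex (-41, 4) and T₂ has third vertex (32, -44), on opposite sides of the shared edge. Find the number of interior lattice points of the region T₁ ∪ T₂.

The union is the simple quadrilateral with vertices (9, -2), (-41, 4), (-26, -34), (32, -44) in order.
By the shoelace formula, twice the signed area is |[9·4 − (-41)·(-2)] + [(-41)·(-34) − (-26)·4] + [(-26)·(-44) − 32·(-34)] + [32·(-2) − 9·(-44)]| = 4016, so the area is 2008.
Along each edge there are gcd(|Δx|,|Δy|)+1 lattice points, so counting each shared vertex once the boundary has gcd(50,6) + gcd(15,38) + gcd(58,10) + gcd(23,42) = 2+1+2+1 = 6.
By Pick's theorem I = A − B/2 + 1 = 2008 − 6/2 + 1 = 2006.

2006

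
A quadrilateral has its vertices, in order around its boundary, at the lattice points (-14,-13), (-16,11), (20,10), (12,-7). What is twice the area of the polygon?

1256

The shoelace formula gives twice the area as |((-14)·11 − (-16)·(-13)) + ((-16)·10 − 20·11) + (20·(-7) − 12·10) + (12·(-13) − (-14)·(-7))| = 1256, so the area is 628.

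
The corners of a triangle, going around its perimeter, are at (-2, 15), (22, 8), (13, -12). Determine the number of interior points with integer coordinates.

270

By the shoelace formula, twice the signed area is |((-2)·8 − 22·15) + (22·(-12) − 13·8) + (13·15 − (-2)·(-12))| = 543, so the area is 543/2.
Along each edge there are gcd(|Δx|,|Δy|)+1 lattice points, so counting each shared vertex once the boundary has gcd(24,7) + gcd(9,20) + gcd(15,27) = 1+1+3 = 5.
Pick's theorem gives I = A − B/2 + 1 = 543/2 − 5/2 + 1 = 270.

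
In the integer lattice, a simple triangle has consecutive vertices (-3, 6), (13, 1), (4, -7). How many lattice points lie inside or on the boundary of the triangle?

Using the shoelace formula, 2A = |[(-3)·1 − 13·6] + [13·(-7) − 4·1] + [4·6 − (-3)·(-7)]| = 173, so the area is 173/2.
Summing gcd(|Δx|,|Δy|) over the edges gives the boundary count: gcd(16,5) + gcd(9,8) + gcd(7,13) = 1+1+1 = 3.
Pick's theorem gives I = A − B/2 + 1 = 173/2 − 3/2 + 1 = 86, so the closed region contains I + B = 86 + 3 = 89 lattice points.

89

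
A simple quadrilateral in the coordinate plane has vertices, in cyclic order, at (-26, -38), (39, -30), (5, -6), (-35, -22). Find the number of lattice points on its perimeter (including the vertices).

12

Along each edge there are gcd(|Δx|,|Δy|)+1 lattice points, so counting each shared vertex once the boundary has gcd(65,8) + gcd(34,24) + gcd(40,16) + gcd(9,16) = 1+2+8+1 = 12.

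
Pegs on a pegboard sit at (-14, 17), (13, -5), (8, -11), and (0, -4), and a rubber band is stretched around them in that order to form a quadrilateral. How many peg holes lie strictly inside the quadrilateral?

Using the shoelace formula, 2A = |((-14)·(-5) − 13·17) + (13·(-11) − 8·(-5)) + (8·(-4) − 0·(-11)) + (0·17 − (-14)·(-4))| = 342, so the area is 171.
Along each edge there are gcd(|Δx|,|Δy|)+1 lattice points, so counting each shared vertex once the boundary has gcd(27,22) + gcd(5,6) + gcd(8,7) + gcd(14,21) = 1+1+1+7 = 10.
Pick's theorem gives I = A − B/2 + 1 = 171 − 10/2 + 1 = 167.

167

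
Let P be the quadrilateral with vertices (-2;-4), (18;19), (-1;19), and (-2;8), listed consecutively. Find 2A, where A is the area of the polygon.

449

Using the shoelace formula, 2A = |((-2)·19 − 18·(-4)) + (18·19 − (-1)·19) + ((-1)·8 − (-2)·19) + ((-2)·(-4) − (-2)·8)| = 449, so the area is 449/2.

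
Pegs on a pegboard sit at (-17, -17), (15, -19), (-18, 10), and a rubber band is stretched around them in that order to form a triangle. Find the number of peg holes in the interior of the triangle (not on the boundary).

Using the shoelace formula, 2A = |[(-17)·(-19) − 15·(-17)] + [15·10 − (-18)·(-19)] + [(-18)·(-17) − (-17)·10]| = 862, so the area is 431.
The number of boundary lattice points is Σ gcd(|Δx|,|Δy|) = gcd(32,2) + gcd(33,29) + gcd(1,27) = 2+1+1 = 4.
By Pick's theorem A = I + B/2 − 1, so I = 431 − 4/2 + 1 = 430.

430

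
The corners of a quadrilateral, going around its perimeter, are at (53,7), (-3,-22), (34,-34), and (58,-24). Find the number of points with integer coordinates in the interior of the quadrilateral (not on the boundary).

By the shoelace formula, twice the signed area is |(53·(-22) − (-3)·7) + ((-3)·(-34) − 34·(-22)) + (34·(-24) − 58·(-34)) + (58·7 − 53·(-24))| = 2539, so the area is 1269.5.
Along each edge there are gcd(|Δx|,|Δy|)+1 lattice points, so counting each shared vertex once the boundary has gcd(56,29) + gcd(37,12) + gcd(24,10) + gcd(5,31) = 1+1+2+1 = 5.
By Pick's theorem A = I + B/2 − 1, so I = 1269.5 − 5/2 + 1 = 1268.

1268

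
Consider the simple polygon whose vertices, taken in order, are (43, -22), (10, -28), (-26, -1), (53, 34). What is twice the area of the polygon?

5181

By the shoelace formula, twice the signed area is |(43·(-28) − 10·(-22)) + (10·(-1) − (-26)·(-28)) + ((-26)·34 − 53·(-1)) + (53·(-22) − 43·34)| = 5181, so the area is 5181/2.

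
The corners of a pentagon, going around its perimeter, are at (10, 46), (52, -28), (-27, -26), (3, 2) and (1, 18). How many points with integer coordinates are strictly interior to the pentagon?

The shoelace formula gives twice the area as |[10·(-28) − 52·46] + [52·(-26) − (-27)·(-28)] + [(-27)·2 − 3·(-26)] + [3·18 − 1·2] + [1·46 − 10·18]| = 4838, so the area is 2419.
Summing gcd(|Δx|,|Δy|) over the edges gives the boundary count: gcd(42,74) + gcd(79,2) + gcd(30,28) + gcd(2,16) + gcd(9,28) = 2+1+2+2+1 = 8.
Pick's theorem gives I = A − B/2 + 1 = 2419 − 8/2 + 1 = 2416.

2416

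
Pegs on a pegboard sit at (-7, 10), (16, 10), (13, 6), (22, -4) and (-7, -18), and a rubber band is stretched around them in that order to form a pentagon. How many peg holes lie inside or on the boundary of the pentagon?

Using the shoelace formula, 2A = |((-7)·10 − 16·10) + (16·6 − 13·10) + (13·(-4) − 22·6) + (22·(-18) − (-7)·(-4)) + ((-7)·10 − (-7)·(-18))| = 1068, so the area is 534.
Summing gcd(|Δx|,|Δy|) over the edges gives the boundary count: gcd(23,0) + gcd(3,4) + gcd(9,10) + gcd(29,14) + gcd(0,28) = 23+1+1+1+28 = 54.
Pick's theorem gives I = A − B/2 + 1 = 534 − 54/2 + 1 = 508, so the closed region contains I + B = 508 + 54 = 562 lattice points.

562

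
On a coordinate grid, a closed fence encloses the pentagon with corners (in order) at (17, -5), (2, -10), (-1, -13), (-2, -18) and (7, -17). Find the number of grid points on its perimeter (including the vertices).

Summing gcd(|Δx|,|Δy|) over the edges gives the boundary count: gcd(15,5) + gcd(3,3) + gcd(1,5) + gcd(9,1) + gcd(10,12) = 5+3+1+1+2 = 12.

12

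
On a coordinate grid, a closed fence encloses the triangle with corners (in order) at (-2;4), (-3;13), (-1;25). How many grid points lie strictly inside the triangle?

14

Using the shoelace formula, 2A = |[(-2)·13 − (-3)·4] + [(-3)·25 − (-1)·13] + [(-1)·4 − (-2)·25]| = 30, so the area is 15.
Along each edge there are gcd(|Δx|,|Δy|)+1 lattice points, so counting each shared vertex once the boundary has gcd(1,9) + gcd(2,12) + gcd(1,21) = 1+2+1 = 4.
By Pick's theorem A = I + B/2 − 1, so I = 15 − 4/2 + 1 = 14.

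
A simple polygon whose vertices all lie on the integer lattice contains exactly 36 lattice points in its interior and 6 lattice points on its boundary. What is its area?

Pick's theorem states A = I + B/2 − 1, so A = 36 + 6/2 − 1 = 38.

38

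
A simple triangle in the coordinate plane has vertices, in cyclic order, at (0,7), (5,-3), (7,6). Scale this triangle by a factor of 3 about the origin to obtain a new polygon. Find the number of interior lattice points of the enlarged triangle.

The shoelace formula gives twice the area as |(0·(-3) − 5·7) + (5·6 − 7·(-3)) + (7·7 − 0·6)| = 65, so the area is 32.5.
Summing gcd(|Δx|,|Δy|) over the edges gives the boundary count: gcd(5,10) + gcd(2,9) + gcd(7,1) = 5+1+1 = 7.
Scaling by 3 multiplies the area by 3² = 9 (so the new area is 292.5) and multiplies the boundary lattice-point count by 3, giving 21.
By Pick's theorem, the interior count of the dilated polygon is 292.5 − 21/2 + 1 = 283.

283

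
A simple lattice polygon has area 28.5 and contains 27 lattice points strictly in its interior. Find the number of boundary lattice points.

Pick's theorem gives A = I + B/2 − 1, so B = 2(A − I + 1) = 2(28.5 − 27 + 1) = 5.

5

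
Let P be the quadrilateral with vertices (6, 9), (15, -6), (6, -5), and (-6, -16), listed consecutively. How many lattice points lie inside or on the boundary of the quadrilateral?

151

Using the shoelace formula, 2A = |(6·(-6) − 15·9) + (15·(-5) − 6·(-6)) + (6·(-16) − (-6)·(-5)) + ((-6)·9 − 6·(-16))| = 294, so the area is 147.
Summing gcd(|Δx|,|Δy|) over the edges gives the boundary count: gcd(9,15) + gcd(9,1) + gcd(12,11) + gcd(12,25) = 3+1+1+1 = 6.
Pick's theorem gives I = A − B/2 + 1 = 147 − 6/2 + 1 = 145, so the closed region contains I + B = 145 + 6 = 151 lattice points.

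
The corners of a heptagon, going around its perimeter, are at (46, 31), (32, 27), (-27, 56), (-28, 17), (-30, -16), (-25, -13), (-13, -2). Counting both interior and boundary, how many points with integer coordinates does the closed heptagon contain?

Using the shoelace formula, 2A = |[46·27 − 32·31] + [32·56 − (-27)·27] + [(-27)·17 − (-28)·56] + [(-28)·(-16) − (-30)·17] + [(-30)·(-13) − (-25)·(-16)] + [(-25)·(-2) − (-13)·(-13)] + [(-13)·31 − 46·(-2)]| = 4398, so the area is 2199.
Along each edge there are gcd(|Δx|,|Δy|)+1 lattice points, so counting each shared vertex once the boundary has gcd(14,4) + gcd(59,29) + gcd(1,39) + gcd(2,33) + gcd(5,3) + gcd(12,11) + gcd(59,33) = 2+1+1+1+1+1+1 = 8.
Pick's theorem gives I = A − B/2 + 1 = 2199 − 8/2 + 1 = 2196, so the closed region contains I + B = 2196 + 8 = 2204 lattice points.

2204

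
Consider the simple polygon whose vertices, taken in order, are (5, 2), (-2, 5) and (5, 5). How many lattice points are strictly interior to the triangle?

6

The shoelace formula gives twice the area as |(5·5 − (-2)·2) + ((-2)·5 − 5·5) + (5·2 − 5·5)| = 21, so the area is 10.5.
The number of boundary lattice points is Σ gcd(|Δx|,|Δy|) = gcd(7,3) + gcd(7,0) + gcd(0,3) = 1+7+3 = 11.
By Pick's theorem A = I + B/2 − 1, so I = 10.5 − 11/2 + 1 = 6.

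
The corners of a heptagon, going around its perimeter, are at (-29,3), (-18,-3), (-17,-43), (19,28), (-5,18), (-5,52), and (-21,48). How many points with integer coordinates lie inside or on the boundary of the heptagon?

Using the shoelace formula, 2A = |((-29)·(-3) − (-18)·3) + ((-18)·(-43) − (-17)·(-3)) + ((-17)·28 − 19·(-43)) + (19·18 − (-5)·28) + ((-5)·52 − (-5)·18) + ((-5)·48 − (-21)·52) + ((-21)·3 − (-29)·48)| = 3698, so the area is 1849.
Along each edge there are gcd(|Δx|,|Δy|)+1 lattice points, so counting each shared vertex once the boundary has gcd(11,6) + gcd(1,40) + gcd(36,71) + gcd(24,10) + gcd(0,34) + gcd(16,4) + gcd(8,45) = 1+1+1+2+34+4+1 = 44.
Pick's theorem gives I = A − B/2 + 1 = 1849 − 44/2 + 1 = 1828, so the closed region contains I + B = 1828 + 44 = 1872 lattice points.

1872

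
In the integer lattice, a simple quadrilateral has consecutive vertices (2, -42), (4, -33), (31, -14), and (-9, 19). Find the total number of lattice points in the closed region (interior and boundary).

939

By the shoelace formula, twice the signed area is |[2·(-33) − 4·(-42)] + [4·(-14) − 31·(-33)] + [31·19 − (-9)·(-14)] + [(-9)·(-42) − 2·19]| = 1872, so the area is 936.
Summing gcd(|Δx|,|Δy|) over the edges gives the boundary count: gcd(2,9) + gcd(27,19) + gcd(40,33) + gcd(11,61) = 1+1+1+1 = 4.
Pick's theorem gives I = A − B/2 + 1 = 936 − 4/2 + 1 = 935, so the closed region contains I + B = 935 + 4 = 939 lattice points.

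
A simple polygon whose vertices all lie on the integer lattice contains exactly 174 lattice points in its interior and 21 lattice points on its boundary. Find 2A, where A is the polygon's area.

By Pick's theorem, A = I + B/2 − 1 = 174 + 21/2 − 1 = 367/2.
Hence 2A = 367.

367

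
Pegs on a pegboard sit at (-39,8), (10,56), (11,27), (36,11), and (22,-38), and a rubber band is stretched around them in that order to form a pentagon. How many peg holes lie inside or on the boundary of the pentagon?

3195

The shoelace formula gives twice the area as |[(-39)·56 − 10·8] + [10·27 − 11·56] + [11·11 − 36·27] + [36·(-38) − 22·11] + [22·8 − (-39)·(-38)]| = 6377, so the area is 6377/2.
Along each edge there are gcd(|Δx|,|Δy|)+1 lattice points, so counting each shared vertex once the boundary has gcd(49,48) + gcd(1,29) + gcd(25,16) + gcd(14,49) + gcd(61,46) = 1+1+1+7+1 = 11.
Pick's theorem gives I = A − B/2 + 1 = 6377/2 − 11/2 + 1 = 3184, so the closed region contains I + B = 3184 + 11 = 3195 lattice points.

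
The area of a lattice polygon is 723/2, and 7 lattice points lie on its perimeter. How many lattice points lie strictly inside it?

From Pick's theorem, I = A − B/2 + 1 = 723/2 − 7/2 + 1 = 359.

359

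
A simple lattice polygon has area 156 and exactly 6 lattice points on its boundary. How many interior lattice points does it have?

154

From Pick's theorem, I = A − B/2 + 1 = 156 − 6/2 + 1 = 154.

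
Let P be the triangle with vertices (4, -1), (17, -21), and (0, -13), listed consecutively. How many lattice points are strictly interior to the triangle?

By the shoelace formula, twice the signed area is |[4·(-21) − 17·(-1)] + [17·(-13) − 0·(-21)] + [0·(-1) − 4·(-13)]| = 236, so the area is 118.
Summing gcd(|Δx|,|Δy|) over the edges gives the boundary count: gcd(13,20) + gcd(17,8) + gcd(4,12) = 1+1+4 = 6.
Pick's theorem gives I = A − B/2 + 1 = 118 − 6/2 + 1 = 116.

116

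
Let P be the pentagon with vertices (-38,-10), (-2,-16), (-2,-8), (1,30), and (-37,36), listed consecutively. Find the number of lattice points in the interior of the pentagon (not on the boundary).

Using the shoelace formula, 2A = |((-38)·(-16) − (-2)·(-10)) + ((-2)·(-8) − (-2)·(-16)) + ((-2)·30 − 1·(-8)) + (1·36 − (-37)·30) + ((-37)·(-10) − (-38)·36)| = 3404, so the area is 1702.
Along each edge there are gcd(|Δx|,|Δy|)+1 lattice points, so counting each shared vertex once the boundary has gcd(36,6) + gcd(0,8) + gcd(3,38) + gcd(38,6) + gcd(1,46) = 6+8+1+2+1 = 18.
By Pick's theorem A = I + B/2 − 1, so I = 1702 − 18/2 + 1 = 1694.

1694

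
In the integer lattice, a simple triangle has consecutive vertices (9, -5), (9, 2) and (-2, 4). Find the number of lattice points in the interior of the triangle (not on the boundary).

By the shoelace formula, twice the signed area is |[9·2 − 9·(-5)] + [9·4 − (-2)·2] + [(-2)·(-5) − 9·4]| = 77, so the area is 38.5.
Along each edge there are gcd(|Δx|,|Δy|)+1 lattice points, so counting each shared vertex once the boundary has gcd(0,7) + gcd(11,2) + gcd(11,9) = 7+1+1 = 9.
By Pick's theorem A = I + B/2 − 1, so I = 38.5 − 9/2 + 1 = 35.

35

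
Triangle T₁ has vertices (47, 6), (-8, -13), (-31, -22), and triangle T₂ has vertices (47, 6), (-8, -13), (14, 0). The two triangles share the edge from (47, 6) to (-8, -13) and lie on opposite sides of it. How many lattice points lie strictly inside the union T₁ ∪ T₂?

175

The union is the simple quadrilateral with vertices (47, 6), (-31, -22), (-8, -13), (14, 0) in order.
The shoelace formula gives twice the area as |(47·(-22) − (-31)·6) + ((-31)·(-13) − (-8)·(-22)) + ((-8)·0 − 14·(-13)) + (14·6 − 47·0)| = 355, so the area is 177.5.
Summing gcd(|Δx|,|Δy|) over the edges gives the boundary count: gcd(78,28) + gcd(23,9) + gcd(22,13) + gcd(33,6) = 2+1+1+3 = 7.
By Pick's theorem I = A − B/2 + 1 = 177.5 − 7/2 + 1 = 175.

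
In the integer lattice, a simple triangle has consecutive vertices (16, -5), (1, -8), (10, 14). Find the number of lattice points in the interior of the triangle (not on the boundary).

150

By the shoelace formula, twice the signed area is |[16·(-8) − 1·(-5)] + [1·14 − 10·(-8)] + [10·(-5) − 16·14]| = 303, so the area is 303/2.
The number of boundary lattice points is Σ gcd(|Δx|,|Δy|) = gcd(15,3) + gcd(9,22) + gcd(6,19) = 3+1+1 = 5.
By Pick's theorem A = I + B/2 − 1, so I = 303/2 − 5/2 + 1 = 150.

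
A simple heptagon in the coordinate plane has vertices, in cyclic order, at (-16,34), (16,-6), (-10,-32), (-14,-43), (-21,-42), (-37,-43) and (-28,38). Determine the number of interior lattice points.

The shoelace formula gives twice the area as |[(-16)·(-6) − 16·34] + [16·(-32) − (-10)·(-6)] + [(-10)·(-43) − (-14)·(-32)] + [(-14)·(-42) − (-21)·(-43)] + [(-21)·(-43) − (-37)·(-42)] + [(-37)·38 − (-28)·(-43)] + [(-28)·34 − (-16)·38]| = 4958, so the area is 2479.
Along each edge there are gcd(|Δx|,|Δy|)+1 lattice points, so counting each shared vertex once the boundary has gcd(32,40) + gcd(26,26) + gcd(4,11) + gcd(7,1) + gcd(16,1) + gcd(9,81) + gcd(12,4) = 8+26+1+1+1+9+4 = 50.
By Pick's theorem A = I + B/2 − 1, so I = 2479 − 50/2 + 1 = 2455.

2455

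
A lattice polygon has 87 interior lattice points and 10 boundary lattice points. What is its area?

91

Pick's theorem states A = I + B/2 − 1, so A = 87 + 10/2 − 1 = 91.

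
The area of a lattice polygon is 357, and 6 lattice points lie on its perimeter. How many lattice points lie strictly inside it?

355

Pick's theorem A = I + B/2 − 1 rearranges to I = A − B/2 + 1 = 357 − 6/2 + 1 = 355.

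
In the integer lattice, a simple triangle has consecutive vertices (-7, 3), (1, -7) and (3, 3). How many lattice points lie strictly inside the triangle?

44

The shoelace formula gives twice the area as |[(-7)·(-7) − 1·3] + [1·3 − 3·(-7)] + [3·3 − (-7)·3]| = 100, so the area is 50.
Along each edge there are gcd(|Δx|,|Δy|)+1 lattice points, so counting each shared vertex once the boundary has gcd(8,10) + gcd(2,10) + gcd(10,0) = 2+2+10 = 14.
By Pick's theorem A = I + B/2 − 1, so I = 50 − 14/2 + 1 = 44.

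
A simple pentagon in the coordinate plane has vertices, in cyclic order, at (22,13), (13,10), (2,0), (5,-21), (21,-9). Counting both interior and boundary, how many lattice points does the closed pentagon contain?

435

The shoelace formula gives twice the area as |[22·10 − 13·13] + [13·0 − 2·10] + [2·(-21) − 5·0] + [5·(-9) − 21·(-21)] + [21·13 − 22·(-9)]| = 856, so the area is 428.
Summing gcd(|Δx|,|Δy|) over the edges gives the boundary count: gcd(9,3) + gcd(11,10) + gcd(3,21) + gcd(16,12) + gcd(1,22) = 3+1+3+4+1 = 12.
Pick's theorem gives I = A − B/2 + 1 = 428 − 12/2 + 1 = 423, so the closed region contains I + B = 423 + 12 = 435 lattice points.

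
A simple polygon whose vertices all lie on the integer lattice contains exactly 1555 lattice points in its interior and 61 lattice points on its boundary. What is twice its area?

3169

By Pick's theorem, A = I + B/2 − 1 = 1555 + 61/2 − 1 = 3169/2.
Hence 2A = 3169.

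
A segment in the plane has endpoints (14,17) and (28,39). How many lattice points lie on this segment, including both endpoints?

3

The number of lattice points on a segment between lattice points is gcd(|Δx|,|Δy|) + 1 = gcd(14,22) + 1 = 2 + 1 = 3.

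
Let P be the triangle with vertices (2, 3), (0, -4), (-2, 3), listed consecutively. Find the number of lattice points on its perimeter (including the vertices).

6

Along each edge there are gcd(|Δx|,|Δy|)+1 lattice points, so counting each shared vertex once the boundary has gcd(2,7) + gcd(2,7) + gcd(4,0) = 1+1+4 = 6.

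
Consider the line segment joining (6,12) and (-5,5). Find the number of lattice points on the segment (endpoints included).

The number of lattice points on a segment between lattice points is gcd(|Δx|,|Δy|) + 1 = gcd(11,7) + 1 = 1 + 1 = 2.

2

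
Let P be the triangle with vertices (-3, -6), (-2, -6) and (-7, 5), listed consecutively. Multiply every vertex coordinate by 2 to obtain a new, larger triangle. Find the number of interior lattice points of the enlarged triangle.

20

By the shoelace formula, twice the signed area is |((-3)·(-6) − (-2)·(-6)) + ((-2)·5 − (-7)·(-6)) + ((-7)·(-6) − (-3)·5)| = 11, so the area is 5.5.
Along each edge there are gcd(|Δx|,|Δy|)+1 lattice points, so counting each shared vertex once the boundary has gcd(1,0) + gcd(5,11) + gcd(4,11) = 1+1+1 = 3.
Scaling by 2 multiplies the area by 2² = 4 (so the new area is 22) and multiplies the boundary lattice-point count by 2, giving 6.
By Pick's theorem, the interior count of the dilated polygon is 22 − 6/2 + 1 = 20.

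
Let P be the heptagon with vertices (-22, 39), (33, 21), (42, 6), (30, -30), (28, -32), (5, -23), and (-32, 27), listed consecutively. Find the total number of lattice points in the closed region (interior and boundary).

Using the shoelace formula, 2A = |[(-22)·21 − 33·39] + [33·6 − 42·21] + [42·(-30) − 30·6] + [30·(-32) − 28·(-30)] + [28·(-23) − 5·(-32)] + [5·27 − (-32)·(-23)] + [(-32)·39 − (-22)·27]| = 5732, so the area is 2866.
Along each edge there are gcd(|Δx|,|Δy|)+1 lattice points, so counting each shared vertex once the boundary has gcd(55,18) + gcd(9,15) + gcd(12,36) + gcd(2,2) + gcd(23,9) + gcd(37,50) + gcd(10,12) = 1+3+12+2+1+1+2 = 22.
Pick's theorem gives I = A − B/2 + 1 = 2866 − 22/2 + 1 = 2856, so the closed region contains I + B = 2856 + 22 = 2878 lattice points.

2878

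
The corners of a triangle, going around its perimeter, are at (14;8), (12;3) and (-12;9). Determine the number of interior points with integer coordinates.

The shoelace formula gives twice the area as |[14·3 − 12·8] + [12·9 − (-12)·3] + [(-12)·8 − 14·9]| = 132, so the area is 66.
Summing gcd(|Δx|,|Δy|) over the edges gives the boundary count: gcd(2,5) + gcd(24,6) + gcd(26,1) = 1+6+1 = 8.
Pick's theorem gives I = A − B/2 + 1 = 66 − 8/2 + 1 = 63.

63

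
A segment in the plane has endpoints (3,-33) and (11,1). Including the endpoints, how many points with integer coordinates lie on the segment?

The number of lattice points on a segment between lattice points is gcd(|Δx|,|Δy|) + 1 = gcd(8,34) + 1 = 2 + 1 = 3.

3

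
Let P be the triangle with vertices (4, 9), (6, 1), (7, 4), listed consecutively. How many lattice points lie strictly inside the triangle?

By the shoelace formula, twice the signed area is |(4·1 − 6·9) + (6·4 − 7·1) + (7·9 − 4·4)| = 14, so the area is 7.
Summing gcd(|Δx|,|Δy|) over the edges gives the boundary count: gcd(2,8) + gcd(1,3) + gcd(3,5) = 2+1+1 = 4.
By Pick's theorem A = I + B/2 − 1, so I = 7 − 4/2 + 1 = 6.

6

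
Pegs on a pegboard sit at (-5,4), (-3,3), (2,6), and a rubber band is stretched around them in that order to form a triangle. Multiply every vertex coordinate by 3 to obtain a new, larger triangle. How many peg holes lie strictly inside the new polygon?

46

By the shoelace formula, twice the signed area is |[(-5)·3 − (-3)·4] + [(-3)·6 − 2·3] + [2·4 − (-5)·6]| = 11, so the area is 11/2.
Summing gcd(|Δx|,|Δy|) over the edges gives the boundary count: gcd(2,1) + gcd(5,3) + gcd(7,2) = 1+1+1 = 3.
Scaling by 3 multiplies the area by 3² = 9 (so the new area is 99/2) and multiplies the boundary lattice-point count by 3, giving 9.
By Pick's theorem, the interior count of the dilated polygon is 99/2 − 9/2 + 1 = 46.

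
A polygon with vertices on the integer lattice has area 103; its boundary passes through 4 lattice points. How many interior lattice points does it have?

102

From Pick's theorem, I = A − B/2 + 1 = 103 − 4/2 + 1 = 102.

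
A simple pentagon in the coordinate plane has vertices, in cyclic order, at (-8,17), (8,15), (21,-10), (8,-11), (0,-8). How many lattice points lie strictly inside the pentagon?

Using the shoelace formula, 2A = |((-8)·15 − 8·17) + (8·(-10) − 21·15) + (21·(-11) − 8·(-10)) + (8·(-8) − 0·(-11)) + (0·17 − (-8)·(-8))| = 930, so the area is 465.
Along each edge there are gcd(|Δx|,|Δy|)+1 lattice points, so counting each shared vertex once the boundary has gcd(16,2) + gcd(13,25) + gcd(13,1) + gcd(8,3) + gcd(8,25) = 2+1+1+1+1 = 6.
By Pick's theorem A = I + B/2 − 1, so I = 465 − 6/2 + 1 = 463.

463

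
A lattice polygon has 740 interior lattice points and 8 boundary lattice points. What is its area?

743

By Pick's theorem, A = I + B/2 − 1 = 740 + 8/2 − 1 = 743.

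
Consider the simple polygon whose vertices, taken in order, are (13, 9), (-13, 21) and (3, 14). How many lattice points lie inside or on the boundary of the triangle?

Using the shoelace formula, 2A = |[13·21 − (-13)·9] + [(-13)·14 − 3·21] + [3·9 − 13·14]| = 10, so the area is 5.
Along each edge there are gcd(|Δx|,|Δy|)+1 lattice points, so counting each shared vertex once the boundary has gcd(26,12) + gcd(16,7) + gcd(10,5) = 2+1+5 = 8.
Pick's theorem gives I = A − B/2 + 1 = 5 − 8/2 + 1 = 2, so the closed region contains I + B = 2 + 8 = 10 lattice points.

10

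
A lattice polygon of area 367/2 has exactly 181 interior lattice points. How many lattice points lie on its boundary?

7

Pick's theorem gives A = I + B/2 − 1, so B = 2(A − I + 1) = 2(367/2 − 181 + 1) = 7.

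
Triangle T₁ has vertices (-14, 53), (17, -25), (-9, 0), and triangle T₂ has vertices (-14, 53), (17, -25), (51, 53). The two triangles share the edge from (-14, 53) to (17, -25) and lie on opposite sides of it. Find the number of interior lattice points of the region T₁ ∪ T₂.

The union is the simple quadrilateral with vertices (-14, 53), (-9, 0), (17, -25), (51, 53) in order.
The shoelace formula gives twice the area as |[(-14)·0 − (-9)·53] + [(-9)·(-25) − 17·0] + [17·53 − 51·(-25)] + [51·53 − (-14)·53]| = 6323, so the area is 6323/2.
Along each edge there are gcd(|Δx|,|Δy|)+1 lattice points, so counting each shared vertex once the boundary has gcd(5,53) + gcd(26,25) + gcd(34,78) + gcd(65,0) = 1+1+2+65 = 69.
By Pick's theorem I = A − B/2 + 1 = 6323/2 − 69/2 + 1 = 3128.

3128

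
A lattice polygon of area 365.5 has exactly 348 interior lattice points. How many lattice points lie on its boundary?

Pick's theorem gives A = I + B/2 − 1, so B = 2(A − I + 1) = 2(365.5 − 348 + 1) = 37.

37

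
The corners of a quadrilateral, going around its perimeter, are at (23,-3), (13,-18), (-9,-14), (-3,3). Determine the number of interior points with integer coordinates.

420

The shoelace formula gives twice the area as |[23·(-18) − 13·(-3)] + [13·(-14) − (-9)·(-18)] + [(-9)·3 − (-3)·(-14)] + [(-3)·(-3) − 23·3]| = 848, so the area is 424.
Along each edge there are gcd(|Δx|,|Δy|)+1 lattice points, so counting each shared vertex once the boundary has gcd(10,15) + gcd(22,4) + gcd(6,17) + gcd(26,6) = 5+2+1+2 = 10.
By Pick's theorem A = I + B/2 − 1, so I = 424 − 10/2 + 1 = 420.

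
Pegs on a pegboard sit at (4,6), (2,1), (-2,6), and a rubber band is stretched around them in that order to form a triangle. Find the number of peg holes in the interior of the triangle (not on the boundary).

By the shoelace formula, twice the signed area is |[4·1 − 2·6] + [2·6 − (-2)·1] + [(-2)·6 − 4·6]| = 30, so the area is 15.
The number of boundary lattice points is Σ gcd(|Δx|,|Δy|) = gcd(2,5) + gcd(4,5) + gcd(6,0) = 1+1+6 = 8.
Pick's theorem gives I = A − B/2 + 1 = 15 − 8/2 + 1 = 12.

12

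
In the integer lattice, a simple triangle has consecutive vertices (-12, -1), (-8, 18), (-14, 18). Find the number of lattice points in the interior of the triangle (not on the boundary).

By the shoelace formula, twice the signed area is |[(-12)·18 − (-8)·(-1)] + [(-8)·18 − (-14)·18] + [(-14)·(-1) − (-12)·18]| = 114, so the area is 57.
The number of boundary lattice points is Σ gcd(|Δx|,|Δy|) = gcd(4,19) + gcd(6,0) + gcd(2,19) = 1+6+1 = 8.
By Pick's theorem A = I + B/2 − 1, so I = 57 − 8/2 + 1 = 54.

54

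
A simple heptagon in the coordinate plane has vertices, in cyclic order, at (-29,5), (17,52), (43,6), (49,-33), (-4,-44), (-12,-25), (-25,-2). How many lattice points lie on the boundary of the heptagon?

10

Along each edge there are gcd(|Δx|,|Δy|)+1 lattice points, so counting each shared vertex once the boundary has gcd(46,47) + gcd(26,46) + gcd(6,39) + gcd(53,11) + gcd(8,19) + gcd(13,23) + gcd(4,7) = 1+2+3+1+1+1+1 = 10.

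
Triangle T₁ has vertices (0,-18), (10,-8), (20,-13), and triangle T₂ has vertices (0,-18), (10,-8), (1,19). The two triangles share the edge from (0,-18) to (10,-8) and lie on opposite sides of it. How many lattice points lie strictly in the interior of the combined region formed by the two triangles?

246

The union is the simple quadrilateral with vertices (0,-18), (20,-13), (10,-8), (1,19) in order.
Using the shoelace formula, 2A = |[0·(-13) − 20·(-18)] + [20·(-8) − 10·(-13)] + [10·19 − 1·(-8)] + [1·(-18) − 0·19]| = 510, so the area is 255.
Along each edge there are gcd(|Δx|,|Δy|)+1 lattice points, so counting each shared vertex once the boundary has gcd(20,5) + gcd(10,5) + gcd(9,27) + gcd(1,37) = 5+5+9+1 = 20.
By Pick's theorem I = A − B/2 + 1 = 255 − 20/2 + 1 = 246.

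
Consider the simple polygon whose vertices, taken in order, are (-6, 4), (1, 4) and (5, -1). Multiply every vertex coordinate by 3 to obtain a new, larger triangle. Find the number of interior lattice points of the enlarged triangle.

Using the shoelace formula, 2A = |[(-6)·4 − 1·4] + [1·(-1) − 5·4] + [5·4 − (-6)·(-1)]| = 35, so the area is 35/2.
The number of boundary lattice points is Σ gcd(|Δx|,|Δy|) = gcd(7,0) + gcd(4,5) + gcd(11,5) = 7+1+1 = 9.
Scaling by 3 multiplies the area by 3² = 9 (so the new area is 157.5) and multiplies the boundary lattice-point count by 3, giving 27.
By Pick's theorem, the interior count of the dilated polygon is 157.5 − 27/2 + 1 = 145.

145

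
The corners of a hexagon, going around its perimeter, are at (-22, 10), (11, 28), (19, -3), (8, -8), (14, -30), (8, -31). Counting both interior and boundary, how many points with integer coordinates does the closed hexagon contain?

By the shoelace formula, twice the signed area is |((-22)·28 − 11·10) + (11·(-3) − 19·28) + (19·(-8) − 8·(-3)) + (8·(-30) − 14·(-8)) + (14·(-31) − 8·(-30)) + (8·10 − (-22)·(-31))| = 2343, so the area is 2343/2.
Along each edge there are gcd(|Δx|,|Δy|)+1 lattice points, so counting each shared vertex once the boundary has gcd(33,18) + gcd(8,31) + gcd(11,5) + gcd(6,22) + gcd(6,1) + gcd(30,41) = 3+1+1+2+1+1 = 9.
Pick's theorem gives I = A − B/2 + 1 = 2343/2 − 9/2 + 1 = 1168, so the closed region contains I + B = 1168 + 9 = 1177 lattice points.

1177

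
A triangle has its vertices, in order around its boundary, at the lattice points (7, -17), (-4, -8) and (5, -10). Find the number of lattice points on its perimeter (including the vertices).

The number of boundary lattice points is Σ gcd(|Δx|,|Δy|) = gcd(11,9) + gcd(9,2) + gcd(2,7) = 1+1+1 = 3.

3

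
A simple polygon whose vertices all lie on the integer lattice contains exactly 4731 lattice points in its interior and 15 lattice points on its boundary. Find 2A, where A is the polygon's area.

Pick's theorem states A = I + B/2 − 1, so A = 4731 + 15/2 − 1 = 9475/2.
Hence 2A = 9475.

9475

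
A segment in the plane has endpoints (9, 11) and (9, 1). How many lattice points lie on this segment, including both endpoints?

The number of lattice points on a segment between lattice points is gcd(|Δx|,|Δy|) + 1 = gcd(0,10) + 1 = 10 + 1 = 11.

11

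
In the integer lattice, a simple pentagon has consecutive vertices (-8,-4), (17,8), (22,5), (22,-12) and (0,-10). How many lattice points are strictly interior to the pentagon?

The shoelace formula gives twice the area as |[(-8)·8 − 17·(-4)] + [17·5 − 22·8] + [22·(-12) − 22·5] + [22·(-10) − 0·(-12)] + [0·(-4) − (-8)·(-10)]| = 761, so the area is 761/2.
Summing gcd(|Δx|,|Δy|) over the edges gives the boundary count: gcd(25,12) + gcd(5,3) + gcd(0,17) + gcd(22,2) + gcd(8,6) = 1+1+17+2+2 = 23.
Pick's theorem gives I = A − B/2 + 1 = 761/2 − 23/2 + 1 = 370.

370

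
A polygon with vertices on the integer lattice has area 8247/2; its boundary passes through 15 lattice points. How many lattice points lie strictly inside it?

4117

Pick's theorem A = I + B/2 − 1 rearranges to I = A − B/2 + 1 = 8247/2 − 15/2 + 1 = 4117.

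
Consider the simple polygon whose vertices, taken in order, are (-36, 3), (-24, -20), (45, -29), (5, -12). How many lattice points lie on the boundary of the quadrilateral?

Summing gcd(|Δx|,|Δy|) over the edges gives the boundary count: gcd(12,23) + gcd(69,9) + gcd(40,17) + gcd(41,15) = 1+3+1+1 = 6.

6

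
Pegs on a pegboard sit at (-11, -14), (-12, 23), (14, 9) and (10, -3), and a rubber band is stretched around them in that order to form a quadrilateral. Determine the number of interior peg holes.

The shoelace formula gives twice the area as |((-11)·23 − (-12)·(-14)) + ((-12)·9 − 14·23) + (14·(-3) − 10·9) + (10·(-14) − (-11)·(-3))| = 1156, so the area is 578.
The number of boundary lattice points is Σ gcd(|Δx|,|Δy|) = gcd(1,37) + gcd(26,14) + gcd(4,12) + gcd(21,11) = 1+2+4+1 = 8.
By Pick's theorem A = I + B/2 − 1, so I = 578 − 8/2 + 1 = 575.

575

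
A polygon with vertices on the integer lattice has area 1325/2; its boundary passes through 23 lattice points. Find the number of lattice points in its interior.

652

Pick's theorem A = I + B/2 − 1 rearranges to I = A − B/2 + 1 = 1325/2 − 23/2 + 1 = 652.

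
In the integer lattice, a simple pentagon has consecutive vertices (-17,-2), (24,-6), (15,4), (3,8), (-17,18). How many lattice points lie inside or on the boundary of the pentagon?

506

Using the shoelace formula, 2A = |((-17)·(-6) − 24·(-2)) + (24·4 − 15·(-6)) + (15·8 − 3·4) + (3·18 − (-17)·8) + ((-17)·(-2) − (-17)·18)| = 974, so the area is 487.
Summing gcd(|Δx|,|Δy|) over the edges gives the boundary count: gcd(41,4) + gcd(9,10) + gcd(12,4) + gcd(20,10) + gcd(0,20) = 1+1+4+10+20 = 36.
Pick's theorem gives I = A − B/2 + 1 = 487 − 36/2 + 1 = 470, so the closed region contains I + B = 470 + 36 = 506 lattice points.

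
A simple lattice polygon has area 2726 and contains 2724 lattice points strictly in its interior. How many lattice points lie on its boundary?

Pick's theorem gives A = I + B/2 − 1, so B = 2(A − I + 1) = 2(2726 − 2724 + 1) = 6.

6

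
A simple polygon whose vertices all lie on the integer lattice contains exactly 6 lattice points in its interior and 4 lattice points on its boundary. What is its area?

By Pick's theorem, A = I + B/2 − 1 = 6 + 4/2 − 1 = 7.

7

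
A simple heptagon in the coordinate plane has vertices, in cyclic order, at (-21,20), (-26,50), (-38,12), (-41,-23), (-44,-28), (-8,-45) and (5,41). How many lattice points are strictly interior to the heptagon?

2582

By the shoelace formula, twice the signed area is |((-21)·50 − (-26)·20) + ((-26)·12 − (-38)·50) + ((-38)·(-23) − (-41)·12) + ((-41)·(-28) − (-44)·(-23)) + ((-44)·(-45) − (-8)·(-28)) + ((-8)·41 − 5·(-45)) + (5·20 − (-21)·41)| = 5174, so the area is 2587.
Along each edge there are gcd(|Δx|,|Δy|)+1 lattice points, so counting each shared vertex once the boundary has gcd(5,30) + gcd(12,38) + gcd(3,35) + gcd(3,5) + gcd(36,17) + gcd(13,86) + gcd(26,21) = 5+2+1+1+1+1+1 = 12.
By Pick's theorem A = I + B/2 − 1, so I = 2587 − 12/2 + 1 = 2582.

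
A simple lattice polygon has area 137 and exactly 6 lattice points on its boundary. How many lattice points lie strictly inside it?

135

Pick's theorem A = I + B/2 − 1 rearranges to I = A − B/2 + 1 = 137 − 6/2 + 1 = 135.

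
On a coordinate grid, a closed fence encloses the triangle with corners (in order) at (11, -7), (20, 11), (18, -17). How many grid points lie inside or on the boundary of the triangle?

Using the shoelace formula, 2A = |[11·11 − 20·(-7)] + [20·(-17) − 18·11] + [18·(-7) − 11·(-17)]| = 216, so the area is 108.
Along each edge there are gcd(|Δx|,|Δy|)+1 lattice points, so counting each shared vertex once the boundary has gcd(9,18) + gcd(2,28) + gcd(7,10) = 9+2+1 = 12.
Pick's theorem gives I = A − B/2 + 1 = 108 − 12/2 + 1 = 103, so the closed region contains I + B = 103 + 12 = 115 lattice points.

115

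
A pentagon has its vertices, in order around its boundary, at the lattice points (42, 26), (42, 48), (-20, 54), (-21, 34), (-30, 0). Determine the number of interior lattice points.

2410

Using the shoelace formula, 2A = |[42·48 − 42·26] + [42·54 − (-20)·48] + [(-20)·34 − (-21)·54] + [(-21)·0 − (-30)·34] + [(-30)·26 − 42·0]| = 4846, so the area is 2423.
The number of boundary lattice points is Σ gcd(|Δx|,|Δy|) = gcd(0,22) + gcd(62,6) + gcd(1,20) + gcd(9,34) + gcd(72,26) = 22+2+1+1+2 = 28.
Pick's theorem gives I = A − B/2 + 1 = 2423 − 28/2 + 1 = 2410.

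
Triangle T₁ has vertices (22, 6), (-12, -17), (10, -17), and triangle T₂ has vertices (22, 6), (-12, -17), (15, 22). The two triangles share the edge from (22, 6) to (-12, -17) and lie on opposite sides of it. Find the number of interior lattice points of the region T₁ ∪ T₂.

The union is the simple quadrilateral with vertices (22, 6), (10, -17), (-12, -17), (15, 22) in order.
By the shoelace formula, twice the signed area is |(22·(-17) − 10·6) + (10·(-17) − (-12)·(-17)) + ((-12)·22 − 15·(-17)) + (15·6 − 22·22)| = 1211, so the area is 605.5.
Summing gcd(|Δx|,|Δy|) over the edges gives the boundary count: gcd(12,23) + gcd(22,0) + gcd(27,39) + gcd(7,16) = 1+22+3+1 = 27.
By Pick's theorem I = A − B/2 + 1 = 605.5 − 27/2 + 1 = 593.

593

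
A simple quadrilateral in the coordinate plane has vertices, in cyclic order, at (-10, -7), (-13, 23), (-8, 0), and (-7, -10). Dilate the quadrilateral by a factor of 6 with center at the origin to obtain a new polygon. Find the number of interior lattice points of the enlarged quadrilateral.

Using the shoelace formula, 2A = |((-10)·23 − (-13)·(-7)) + ((-13)·0 − (-8)·23) + ((-8)·(-10) − (-7)·0) + ((-7)·(-7) − (-10)·(-10))| = 108, so the area is 54.
Along each edge there are gcd(|Δx|,|Δy|)+1 lattice points, so counting each shared vertex once the boundary has gcd(3,30) + gcd(5,23) + gcd(1,10) + gcd(3,3) = 3+1+1+3 = 8.
Scaling by 6 multiplies the area by 6² = 36 (so the new area is 1944) and multiplies the boundary lattice-point count by 6, giving 48.
By Pick's theorem, the interior count of the dilated polygon is 1944 − 48/2 + 1 = 1921.

1921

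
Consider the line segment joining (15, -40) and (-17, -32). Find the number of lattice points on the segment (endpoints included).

9

The number of lattice points on a segment between lattice points is gcd(|Δx|,|Δy|) + 1 = gcd(32,8) + 1 = 8 + 1 = 9.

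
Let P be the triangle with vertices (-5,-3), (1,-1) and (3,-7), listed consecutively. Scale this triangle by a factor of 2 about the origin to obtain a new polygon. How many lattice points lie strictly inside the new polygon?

Using the shoelace formula, 2A = |[(-5)·(-1) − 1·(-3)] + [1·(-7) − 3·(-1)] + [3·(-3) − (-5)·(-7)]| = 40, so the area is 20.
Summing gcd(|Δx|,|Δy|) over the edges gives the boundary count: gcd(6,2) + gcd(2,6) + gcd(8,4) = 2+2+4 = 8.
Scaling by 2 multiplies the area by 2² = 4 (so the new area is 80) and multiplies the boundary lattice-point count by 2, giving 16.
By Pick's theorem, the interior count of the dilated polygon is 80 − 16/2 + 1 = 73.

73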